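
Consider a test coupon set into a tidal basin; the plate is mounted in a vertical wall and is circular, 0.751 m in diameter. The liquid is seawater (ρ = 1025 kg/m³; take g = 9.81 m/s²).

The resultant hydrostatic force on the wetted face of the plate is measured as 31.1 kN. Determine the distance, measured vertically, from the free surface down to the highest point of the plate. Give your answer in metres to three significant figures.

γ = ρg = 1025 × 9.81 / 1000 = 10.05525 kN/m³.
A = π(0.3755)² = 0.442965 m².
From F = γ·h_c·A, the centroid depth is h_c = 31.1/(10.05525 × 0.442965) = 6.98229 m.
The centroid is at the centre, 0.3755 m below the top of the plate, so the highest point sits at h_top = 6.98229 − 0.3755 = 6.60679 m below the surface.

d_top ≈ 6.61 m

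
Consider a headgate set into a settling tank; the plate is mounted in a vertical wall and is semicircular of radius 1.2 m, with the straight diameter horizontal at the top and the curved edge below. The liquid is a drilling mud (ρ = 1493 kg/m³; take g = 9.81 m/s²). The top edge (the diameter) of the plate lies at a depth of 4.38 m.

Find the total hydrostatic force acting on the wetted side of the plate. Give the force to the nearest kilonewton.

F ≈ 162 kN

γ = ρg = 1493 × 9.81 / 1000 = 14.64633 kN/m³.
The centroid of a semicircle lies 4r/(3π) = 0.509296 m from the diameter, here below the top edge, so the centroid depth is h_c = 4.38 + 0.509296 = 4.8893 m.
A = πr²/2 = π × 1.2²/2 = 2.26195 m².
Resultant F = γ·h_c·A = 14.64633 × 4.8893 × 2.26195 = 161.979 kN.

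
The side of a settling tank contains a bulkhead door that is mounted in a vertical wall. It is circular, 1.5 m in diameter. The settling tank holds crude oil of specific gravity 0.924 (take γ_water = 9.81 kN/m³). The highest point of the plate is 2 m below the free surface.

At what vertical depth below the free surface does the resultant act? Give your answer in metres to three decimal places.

h_p = 2.801 m

γ = 0.924 × 9.81 = 9.06444 kN/m³.
The centroid is at the centre, 0.75 m below the top of the plate, so the centroid depth is h_c = 2 + 0.75 = 2.75 m.
A = π(0.75)² = 1.76715 m².
Resultant F = γ·h_c·A = 9.06444 × 2.75 × 1.76715 = 44.0501 kN.
I_c = πr⁴/4 = π × 0.75⁴/4 = 0.248505 m⁴.
Centre of pressure: y_p = y_c + I_c/(y_c·A) = 2.75 + 0.248505/(2.75 × 1.76715) = 2.75 + 0.0511363 = 2.80114 m along the plane.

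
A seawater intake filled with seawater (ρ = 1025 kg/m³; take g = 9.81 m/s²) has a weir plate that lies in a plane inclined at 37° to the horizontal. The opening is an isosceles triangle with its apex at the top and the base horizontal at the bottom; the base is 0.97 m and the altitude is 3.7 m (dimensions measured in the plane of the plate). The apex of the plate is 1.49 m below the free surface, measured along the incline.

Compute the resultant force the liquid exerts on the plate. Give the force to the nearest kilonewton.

F ≈ 43 kN

γ = ρg = 1025 × 9.81 / 1000 = 10.05525 kN/m³.
Let θ = 37° be the plate's angle to the horizontal; measure y along the incline from where the plane meets the free surface. Vertical depth h = y·sinθ with sinθ = 0.601815.
With the apex up, the centroid sits 2h/3 = 2 × 3.7/3 = 2.46667 m below the apex, so y_c = 1.49 + 2.46667 = 3.95667 m and h_c = 3.95667 × 0.601815 = 2.38118 m.
A = ½ × 0.97 × 3.7 = 1.7945 m².
Resultant F = γ·h_c·A = 10.05525 × 2.38118 × 1.7945 = 42.9664 kN.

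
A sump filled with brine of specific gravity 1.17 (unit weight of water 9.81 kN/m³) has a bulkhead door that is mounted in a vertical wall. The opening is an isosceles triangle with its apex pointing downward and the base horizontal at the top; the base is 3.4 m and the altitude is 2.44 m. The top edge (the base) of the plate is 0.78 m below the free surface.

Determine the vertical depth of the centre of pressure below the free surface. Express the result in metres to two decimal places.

h_p = 1.80 m

γ = 1.17 × 9.81 = 11.4777 kN/m³.
With the apex down, the centroid sits h/3 = 2.44/3 = 0.813333 m below the base (the top edge), so the centroid depth is h_c = 0.78 + 0.813333 = 1.59333 m.
A = ½ × 3.4 × 2.44 = 4.148 m².
Resultant F = γ·h_c·A = 11.4777 × 1.59333 × 4.148 = 75.8576 kN.
I_c = b·h³/36 = 3.4 × 2.44³/36 = 1.37197 m⁴.
Centre of pressure: y_p = y_c + I_c/(y_c·A) = 1.59333 + 1.37197/(1.59333 × 4.148) = 1.59333 + 0.207587 = 1.80092 m along the plane.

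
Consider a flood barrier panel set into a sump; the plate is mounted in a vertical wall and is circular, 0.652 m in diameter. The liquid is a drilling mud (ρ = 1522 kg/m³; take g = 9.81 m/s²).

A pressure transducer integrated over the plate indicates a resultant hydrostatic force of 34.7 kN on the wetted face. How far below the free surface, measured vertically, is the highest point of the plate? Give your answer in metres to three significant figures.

γ = ρg = 1522 × 9.81 / 1000 = 14.93082 kN/m³.
A = π(0.326)² = 0.333876 m².
From F = γ·h_c·A, the centroid depth is h_c = 34.7/(14.93082 × 0.333876) = 6.96082 m.
The centroid is at the centre, 0.326 m below the top of the plate, so the highest point sits at h_top = 6.96082 − 0.326 = 6.63482 m below the surface.

d_top ≈ 6.63 m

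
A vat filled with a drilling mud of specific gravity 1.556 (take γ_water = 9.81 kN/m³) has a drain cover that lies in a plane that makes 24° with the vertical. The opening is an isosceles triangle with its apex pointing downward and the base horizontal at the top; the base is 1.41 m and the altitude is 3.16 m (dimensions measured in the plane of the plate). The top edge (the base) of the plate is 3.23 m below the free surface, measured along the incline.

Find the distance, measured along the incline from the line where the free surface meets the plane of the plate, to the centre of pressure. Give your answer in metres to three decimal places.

y_p = 4.413 m

γ = 1.556 × 9.81 = 15.26436 kN/m³.
The plate makes 24° with the vertical, i.e. θ = 90° − 24° = 66° to the horizontal. Measuring y along the incline from the free-surface line, vertical depth h = y·sinθ with sinθ = 0.913545.
With the apex down, the centroid sits h/3 = 3.16/3 = 1.05333 m below the base (the top edge), so y_c = 3.23 + 1.05333 = 4.28333 m and h_c = 4.28333 × 0.913545 = 3.91301 m.
A = ½ × 1.41 × 3.16 = 2.2278 m².
Resultant F = γ·h_c·A = 15.26436 × 3.91301 × 2.2278 = 133.066 kN.
I_c = b·h³/36 = 1.41 × 3.16³/36 = 1.23588 m⁴.
Centre of pressure: y_p = y_c + I_c/(y_c·A) = 4.28333 + 1.23588/(4.28333 × 2.2278) = 4.28333 + 0.129515 = 4.41284 m along the plane.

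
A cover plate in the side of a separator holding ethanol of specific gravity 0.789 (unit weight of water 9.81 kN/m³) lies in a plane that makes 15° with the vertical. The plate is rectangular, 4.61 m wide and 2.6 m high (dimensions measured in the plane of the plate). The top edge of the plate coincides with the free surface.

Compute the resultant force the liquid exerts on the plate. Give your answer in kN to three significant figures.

γ = 0.789 × 9.81 = 7.74009 kN/m³.
The plate makes 15° with the vertical, i.e. θ = 90° − 15° = 75° to the horizontal. Measuring y along the incline from the free-surface line, vertical depth h = y·sinθ with sinθ = 0.965926.
The centroid lies 2.6/2 = 1.3 m below the top edge, so y_c = 1.3 m and h_c = 1.3 × 0.965926 = 1.2557 m.
A = 4.61 × 2.6 = 11.986 m².
Resultant F = γ·h_c·A = 7.74009 × 1.2557 × 11.986 = 116.495 kN.

F ≈ 116 kN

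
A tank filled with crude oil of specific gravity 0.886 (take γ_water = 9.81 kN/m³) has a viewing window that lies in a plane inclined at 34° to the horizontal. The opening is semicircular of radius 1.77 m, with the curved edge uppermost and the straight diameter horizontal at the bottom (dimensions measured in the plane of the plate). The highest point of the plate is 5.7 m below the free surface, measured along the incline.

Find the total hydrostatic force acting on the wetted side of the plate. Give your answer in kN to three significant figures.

γ = 0.886 × 9.81 = 8.69166 kN/m³.
Let θ = 34° be the plate's angle to the horizontal; measure y along the incline from where the plane meets the free surface. Vertical depth h = y·sinθ with sinθ = 0.559193.
The centroid lies 4r/(3π) = 0.751211 m above the diameter, so r − 4r/(3π) = 1.77 − 0.751211 = 1.01879 m below the topmost point, so y_c = 5.7 + 1.01879 = 6.71879 m and h_c = 6.71879 × 0.559193 = 3.7571 m.
A = πr²/2 = π × 1.77²/2 = 4.92115 m².
Resultant F = γ·h_c·A = 8.69166 × 3.7571 × 4.92115 = 160.702 kN.

F ≈ 161 kN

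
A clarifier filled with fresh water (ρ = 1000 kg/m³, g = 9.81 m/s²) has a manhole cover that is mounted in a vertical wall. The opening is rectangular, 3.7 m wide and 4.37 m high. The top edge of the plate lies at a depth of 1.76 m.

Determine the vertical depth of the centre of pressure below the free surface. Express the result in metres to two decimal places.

h_p = 4.35 m

γ = ρg = 1000 × 9.81 = 9810 N/m³ = 9.81 kN/m³.
The centroid lies 4.37/2 = 2.185 m below the top edge, so the centroid depth is h_c = 1.76 + 2.185 = 3.945 m.
A = 3.7 × 4.37 = 16.169 m².
Resultant F = γ·h_c·A = 9.81 × 3.945 × 16.169 = 625.748 kN.
I_c = b·h³/12 = 3.7 × 4.37³/12 = 25.7315 m⁴.
Centre of pressure: y_p = y_c + I_c/(y_c·A) = 3.945 + 25.7315/(3.945 × 16.169) = 3.945 + 0.403399 = 4.3484 m along the plane.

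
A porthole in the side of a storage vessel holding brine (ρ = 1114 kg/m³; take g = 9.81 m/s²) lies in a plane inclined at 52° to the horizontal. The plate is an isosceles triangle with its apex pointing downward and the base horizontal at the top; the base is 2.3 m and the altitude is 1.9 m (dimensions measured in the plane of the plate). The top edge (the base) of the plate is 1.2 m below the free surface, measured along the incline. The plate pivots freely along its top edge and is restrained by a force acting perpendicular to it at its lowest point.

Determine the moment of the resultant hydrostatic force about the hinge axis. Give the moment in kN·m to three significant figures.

M ≈ 25.6 kN·m

γ = ρg = 1114 × 9.81 / 1000 = 10.92834 kN/m³.
Let θ = 52° be the plate's angle to the horizontal; measure y along the incline from where the plane meets the free surface. Vertical depth h = y·sinθ with sinθ = 0.788011.
With the apex down, the centroid sits h/3 = 1.9/3 = 0.633333 m below the base (the top edge), so y_c = 1.2 + 0.633333 = 1.83333 m and h_c = 1.83333 × 0.788011 = 1.44468 m.
A = ½ × 2.3 × 1.9 = 2.185 m².
Resultant F = γ·h_c·A = 10.92834 × 1.44468 × 2.185 = 34.4967 kN.
I_c = b·h³/36 = 2.3 × 1.9³/36 = 0.438214 m⁴.
Centre of pressure: y_p = y_c + I_c/(y_c·A) = 1.83333 + 0.438214/(1.83333 × 2.185) = 1.83333 + 0.109394 = 1.94272 m along the plane.
The resultant acts 0.633333 + 0.109394 = 0.742727 m (along the plate) below the hinge at the top edge, so the moment about the hinge is M = F × 0.742727 = 34.4967 × 0.742727 = 25.6216 kN·m.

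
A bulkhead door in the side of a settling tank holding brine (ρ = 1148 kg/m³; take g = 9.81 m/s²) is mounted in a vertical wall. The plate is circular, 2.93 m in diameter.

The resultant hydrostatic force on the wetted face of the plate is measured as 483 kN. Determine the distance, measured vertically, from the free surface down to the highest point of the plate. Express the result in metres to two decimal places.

d_top ≈ 4.90 m

γ = ρg = 1148 × 9.81 / 1000 = 11.26188 kN/m³.
A = π(1.465)² = 6.74256 m².
From F = γ·h_c·A, the centroid depth is h_c = 483/(11.26188 × 6.74256) = 6.3608 m.
The centroid is at the centre, 1.465 m below the top of the plate, so the highest point sits at h_top = 6.3608 − 1.465 = 4.8958 m below the surface.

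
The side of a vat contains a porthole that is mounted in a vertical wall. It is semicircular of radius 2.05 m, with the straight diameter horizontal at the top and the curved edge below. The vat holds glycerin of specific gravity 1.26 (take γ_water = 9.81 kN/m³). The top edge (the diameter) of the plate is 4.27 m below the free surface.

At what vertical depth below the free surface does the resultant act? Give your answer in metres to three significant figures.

γ = 1.26 × 9.81 = 12.3606 kN/m³.
The centroid of a semicircle lies 4r/(3π) = 0.870047 m from the diameter, here below the top edge, so the centroid depth is h_c = 4.27 + 0.870047 = 5.14005 m.
A = πr²/2 = π × 2.05²/2 = 6.60127 m².
Resultant F = γ·h_c·A = 12.3606 × 5.14005 × 6.60127 = 419.406 kN.
I_c = (π/8 − 8/(9π))·r⁴ = 0.109757 × 2.05⁴ = 1.93842 m⁴.
Centre of pressure: y_p = y_c + I_c/(y_c·A) = 5.14005 + 1.93842/(5.14005 × 6.60127) = 5.14005 + 0.0571285 = 5.19718 m along the plane.

h_p = 5.20 m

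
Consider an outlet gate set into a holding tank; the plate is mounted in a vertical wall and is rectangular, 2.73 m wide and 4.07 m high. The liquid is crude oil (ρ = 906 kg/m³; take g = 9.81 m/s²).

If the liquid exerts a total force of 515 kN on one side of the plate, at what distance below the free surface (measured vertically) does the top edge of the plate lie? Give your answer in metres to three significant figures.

d_top ≈ 3.18 m

γ = ρg = 906 × 9.81 / 1000 = 8.88786 kN/m³.
A = 2.73 × 4.07 = 11.1111 m².
From F = γ·h_c·A, the centroid depth is h_c = 515/(8.88786 × 11.1111) = 5.21498 m.
The centroid lies 4.07/2 = 2.035 m below the top edge, so the top edge sits at h_top = 5.21498 − 2.035 = 3.17998 m below the surface.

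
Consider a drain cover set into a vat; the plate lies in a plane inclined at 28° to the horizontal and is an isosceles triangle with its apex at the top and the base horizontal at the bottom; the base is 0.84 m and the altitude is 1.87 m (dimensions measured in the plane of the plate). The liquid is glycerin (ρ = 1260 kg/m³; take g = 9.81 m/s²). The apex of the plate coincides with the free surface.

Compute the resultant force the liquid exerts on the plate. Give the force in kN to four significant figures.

γ = ρg = 1260 × 9.81 / 1000 = 12.3606 kN/m³.
Let θ = 28° be the plate's angle to the horizontal; measure y along the incline from where the plane meets the free surface. Vertical depth h = y·sinθ with sinθ = 0.469472.
With the apex up, the centroid sits 2h/3 = 2 × 1.87/3 = 1.24667 m below the apex, so y_c = 1.24667 m and h_c = 1.24667 × 0.469472 = 0.585277 m.
A = ½ × 0.84 × 1.87 = 0.7854 m².
Resultant F = γ·h_c·A = 12.3606 × 0.585277 × 0.7854 = 5.68188 kN.

F ≈ 5.682 kN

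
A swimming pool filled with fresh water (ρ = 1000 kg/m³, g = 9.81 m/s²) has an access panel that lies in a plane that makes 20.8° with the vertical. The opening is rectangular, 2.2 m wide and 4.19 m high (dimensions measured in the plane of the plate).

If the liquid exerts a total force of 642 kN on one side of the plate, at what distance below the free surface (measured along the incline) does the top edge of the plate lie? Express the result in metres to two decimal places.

γ = ρg = 1000 × 9.81 = 9810 N/m³ = 9.81 kN/m³.
A = 2.2 × 4.19 = 9.218 m².
From F = γ·h_c·A, the centroid depth is h_c = 642/(9.81 × 9.218) = 7.09953 m.
The plate makes 20.8° with the vertical, i.e. θ = 90° − 20.8° = 69.2° to the horizontal. Measuring y along the incline from the free-surface line, vertical depth h = y·sinθ with sinθ = 0.934826.
Along the incline, y_c = h_c/sinθ = 7.09953/0.934826 = 7.59449 m.
The centroid lies 4.19/2 = 2.095 m below the top edge, so the top edge sits at y_top = 7.59449 − 2.095 = 5.49949 m along the incline.

y_top ≈ 5.50 m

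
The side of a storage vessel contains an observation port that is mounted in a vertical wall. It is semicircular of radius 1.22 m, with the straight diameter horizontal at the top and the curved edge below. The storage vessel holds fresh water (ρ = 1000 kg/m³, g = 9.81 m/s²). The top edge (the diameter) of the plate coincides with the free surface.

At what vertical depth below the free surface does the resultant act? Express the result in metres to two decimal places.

γ = ρg = 1000 × 9.81 = 9810 N/m³ = 9.81 kN/m³.
The centroid of a semicircle lies 4r/(3π) = 0.517784 m from the diameter, here below the top edge, so the centroid depth is h_c = 0.517784 m.
A = πr²/2 = π × 1.22²/2 = 2.33797 m².
Resultant F = γ·h_c·A = 9.81 × 0.517784 × 2.33797 = 11.8756 kN.
I_c = (π/8 − 8/(9π))·r⁴ = 0.109757 × 1.22⁴ = 0.243148 m⁴.
Centre of pressure: y_p = y_c + I_c/(y_c·A) = 0.517784 + 0.243148/(0.517784 × 2.33797) = 0.517784 + 0.200855 = 0.718639 m along the plane.

h_p = 0.72 m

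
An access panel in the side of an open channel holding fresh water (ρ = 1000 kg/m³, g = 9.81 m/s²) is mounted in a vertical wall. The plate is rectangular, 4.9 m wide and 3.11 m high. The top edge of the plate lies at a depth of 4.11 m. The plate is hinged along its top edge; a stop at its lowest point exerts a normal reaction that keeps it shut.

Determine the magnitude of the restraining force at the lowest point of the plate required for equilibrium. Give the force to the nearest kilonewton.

γ = ρg = 1000 × 9.81 = 9810 N/m³ = 9.81 kN/m³.
The centroid lies 3.11/2 = 1.555 m below the top edge, so the centroid depth is h_c = 4.11 + 1.555 = 5.665 m.
A = 4.9 × 3.11 = 15.239 m².
Resultant F = γ·h_c·A = 9.81 × 5.665 × 15.239 = 846.887 kN.
I_c = b·h³/12 = 4.9 × 3.11³/12 = 12.2828 m⁴.
Centre of pressure: y_p = y_c + I_c/(y_c·A) = 5.665 + 12.2828/(5.665 × 15.239) = 5.665 + 0.142279 = 5.80728 m along the plane.
The resultant acts 1.555 + 0.142279 = 1.69728 m (along the plate) below the hinge at the top edge, so the moment about the hinge is M = F × 1.69728 = 846.887 × 1.69728 = 1437.4 kN·m.
A normal force at the bottom, 3.11 m from the hinge, must supply this moment: P = 1437.4/3.11 = 462.186 kN.

P ≈ 462 kN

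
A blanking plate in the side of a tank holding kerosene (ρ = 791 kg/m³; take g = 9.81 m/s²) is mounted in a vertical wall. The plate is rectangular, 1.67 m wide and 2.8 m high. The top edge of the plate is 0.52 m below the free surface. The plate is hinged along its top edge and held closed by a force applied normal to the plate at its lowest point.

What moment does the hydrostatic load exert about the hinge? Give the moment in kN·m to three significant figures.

M ≈ 121 kN·m

γ = ρg = 791 × 9.81 / 1000 = 7.75971 kN/m³.
The centroid lies 2.8/2 = 1.4 m below the top edge, so the centroid depth is h_c = 0.52 + 1.4 = 1.92 m.
A = 1.67 × 2.8 = 4.676 m².
Resultant F = γ·h_c·A = 7.75971 × 1.92 × 4.676 = 69.6661 kN.
I_c = b·h³/12 = 1.67 × 2.8³/12 = 3.05499 m⁴.
Centre of pressure: y_p = y_c + I_c/(y_c·A) = 1.92 + 3.05499/(1.92 × 4.676) = 1.92 + 0.340278 = 2.26028 m along the plane.
The resultant acts 1.4 + 0.340278 = 1.74028 m (along the plate) below the hinge at the top edge, so the moment about the hinge is M = F × 1.74028 = 69.6661 × 1.74028 = 121.239 kN·m.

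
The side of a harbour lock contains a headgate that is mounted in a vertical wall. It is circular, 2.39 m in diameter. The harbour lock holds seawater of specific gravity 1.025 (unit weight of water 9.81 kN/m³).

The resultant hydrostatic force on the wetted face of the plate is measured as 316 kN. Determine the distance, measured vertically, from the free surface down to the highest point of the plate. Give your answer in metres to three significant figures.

γ = 1.025 × 9.81 = 10.05525 kN/m³.
A = π(1.195)² = 4.48627 m².
From F = γ·h_c·A, the centroid depth is h_c = 316/(10.05525 × 4.48627) = 7.00501 m.
The centroid is at the centre, 1.195 m below the top of the plate, so the highest point sits at h_top = 7.00501 − 1.195 = 5.81001 m below the surface.

d_top ≈ 5.81 m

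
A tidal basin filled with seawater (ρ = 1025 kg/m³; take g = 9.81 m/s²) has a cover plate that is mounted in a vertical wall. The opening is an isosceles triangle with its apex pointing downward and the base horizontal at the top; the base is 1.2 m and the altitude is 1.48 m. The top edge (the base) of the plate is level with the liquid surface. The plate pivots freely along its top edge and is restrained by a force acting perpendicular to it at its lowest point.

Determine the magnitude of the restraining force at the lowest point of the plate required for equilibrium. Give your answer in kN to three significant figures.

γ = ρg = 1025 × 9.81 / 1000 = 10.05525 kN/m³.
With the apex down, the centroid sits h/3 = 1.48/3 = 0.493333 m below the base (the top edge), so the centroid depth is h_c = 0.493333 m.
A = ½ × 1.2 × 1.48 = 0.888 m².
Resultant F = γ·h_c·A = 10.05525 × 0.493333 × 0.888 = 4.405 kN.
I_c = b·h³/36 = 1.2 × 1.48³/36 = 0.10806 m⁴.
Centre of pressure: y_p = y_c + I_c/(y_c·A) = 0.493333 + 0.10806/(0.493333 × 0.888) = 0.493333 + 0.246667 = 0.74 m along the plane.
The resultant acts 0.493333 + 0.246667 = 0.74 m (along the plate) below the hinge at the top edge, so the moment about the hinge is M = F × 0.74 = 4.405 × 0.74 = 3.2597 kN·m.
A normal force at the bottom, 1.48 m from the hinge, must supply this moment: P = 3.2597/1.48 = 2.2025 kN.

P ≈ 2.20 kN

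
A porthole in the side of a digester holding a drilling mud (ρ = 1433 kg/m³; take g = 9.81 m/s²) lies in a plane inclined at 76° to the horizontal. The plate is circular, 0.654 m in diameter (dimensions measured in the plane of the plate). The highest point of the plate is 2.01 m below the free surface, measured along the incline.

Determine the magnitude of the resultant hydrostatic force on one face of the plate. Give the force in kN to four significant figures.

γ = ρg = 1433 × 9.81 / 1000 = 14.05773 kN/m³.
Let θ = 76° be the plate's angle to the horizontal; measure y along the incline from where the plane meets the free surface. Vertical depth h = y·sinθ with sinθ = 0.970296.
The centroid is at the centre, 0.327 m below the top of the plate, so y_c = 2.01 + 0.327 = 2.337 m and h_c = 2.337 × 0.970296 = 2.26758 m.
A = π(0.327)² = 0.335927 m².
Resultant F = γ·h_c·A = 14.05773 × 2.26758 × 0.335927 = 10.7084 kN.

F ≈ 10.71 kN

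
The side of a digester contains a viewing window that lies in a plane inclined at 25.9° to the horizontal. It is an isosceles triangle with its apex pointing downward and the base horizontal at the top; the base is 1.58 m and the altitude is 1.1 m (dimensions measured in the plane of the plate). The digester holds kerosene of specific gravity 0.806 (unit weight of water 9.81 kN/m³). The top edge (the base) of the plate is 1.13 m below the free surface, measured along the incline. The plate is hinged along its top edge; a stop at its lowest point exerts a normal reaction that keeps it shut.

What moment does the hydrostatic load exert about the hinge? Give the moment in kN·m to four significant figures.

M ≈ 1.849 kN·m

γ = 0.806 × 9.81 = 7.90686 kN/m³.
Let θ = 25.9° be the plate's angle to the horizontal; measure y along the incline from where the plane meets the free surface. Vertical depth h = y·sinθ with sinθ = 0.436802.
With the apex down, the centroid sits h/3 = 1.1/3 = 0.366667 m below the base (the top edge), so y_c = 1.13 + 0.366667 = 1.49667 m and h_c = 1.49667 × 0.436802 = 0.653748 m.
A = ½ × 1.58 × 1.1 = 0.869 m².
Resultant F = γ·h_c·A = 7.90686 × 0.653748 × 0.869 = 4.49194 kN.
I_c = b·h³/36 = 1.58 × 1.1³/36 = 0.0584161 m⁴.
Centre of pressure: y_p = y_c + I_c/(y_c·A) = 1.49667 + 0.0584161/(1.49667 × 0.869) = 1.49667 + 0.0449145 = 1.54158 m along the plane.
The resultant acts 0.366667 + 0.0449145 = 0.411582 m (along the plate) below the hinge at the top edge, so the moment about the hinge is M = F × 0.411582 = 4.49194 × 0.411582 = 1.8488 kN·m.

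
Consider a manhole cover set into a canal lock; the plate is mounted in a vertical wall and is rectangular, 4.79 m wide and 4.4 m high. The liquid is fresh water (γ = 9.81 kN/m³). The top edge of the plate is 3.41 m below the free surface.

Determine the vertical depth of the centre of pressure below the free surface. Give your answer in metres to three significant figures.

h_p = 5.90 m

γ = 9.81 kN/m³.
The centroid lies 4.4/2 = 2.2 m below the top edge, so the centroid depth is h_c = 3.41 + 2.2 = 5.61 m.
A = 4.79 × 4.4 = 21.076 m².
Resultant F = γ·h_c·A = 9.81 × 5.61 × 21.076 = 1159.9 kN.
I_c = b·h³/12 = 4.79 × 4.4³/12 = 34.0026 m⁴.
Centre of pressure: y_p = y_c + I_c/(y_c·A) = 5.61 + 34.0026/(5.61 × 21.076) = 5.61 + 0.287582 = 5.89758 m along the plane.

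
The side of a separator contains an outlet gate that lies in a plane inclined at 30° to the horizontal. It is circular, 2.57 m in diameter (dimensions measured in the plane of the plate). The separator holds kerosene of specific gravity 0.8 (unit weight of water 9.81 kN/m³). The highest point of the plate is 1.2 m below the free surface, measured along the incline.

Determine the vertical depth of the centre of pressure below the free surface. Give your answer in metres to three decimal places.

h_p = 1.326 m

γ = 0.8 × 9.81 = 7.848 kN/m³.
Let θ = 30° be the plate's angle to the horizontal; measure y along the incline from where the plane meets the free surface. Vertical depth h = y·sinθ with sinθ = 0.500000.
The centroid is at the centre, 1.285 m below the top of the plate, so y_c = 1.2 + 1.285 = 2.485 m and h_c = 2.485 × 0.500000 = 1.2425 m.
A = π(1.285)² = 5.18748 m².
Resultant F = γ·h_c·A = 7.848 × 1.2425 × 5.18748 = 50.5838 kN.
I_c = πr⁴/4 = π × 1.285⁴/4 = 2.14142 m⁴.
Centre of pressure: y_p = y_c + I_c/(y_c·A) = 2.485 + 2.14142/(2.485 × 5.18748) = 2.485 + 0.166119 = 2.65112 m along the plane.
Vertically, h_p = y_p·sinθ = 2.65112 × 0.500000 = 1.32556 m.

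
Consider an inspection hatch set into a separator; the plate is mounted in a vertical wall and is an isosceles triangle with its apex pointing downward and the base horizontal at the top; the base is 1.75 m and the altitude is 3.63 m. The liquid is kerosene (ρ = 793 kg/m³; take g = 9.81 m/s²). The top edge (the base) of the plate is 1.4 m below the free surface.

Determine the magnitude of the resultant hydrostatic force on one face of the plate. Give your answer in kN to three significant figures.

F ≈ 64.5 kN

γ = ρg = 793 × 9.81 / 1000 = 7.77933 kN/m³.
With the apex down, the centroid sits h/3 = 3.63/3 = 1.21 m below the base (the top edge), so the centroid depth is h_c = 1.4 + 1.21 = 2.61 m.
A = ½ × 1.75 × 3.63 = 3.17625 m².
Resultant F = γ·h_c·A = 7.77933 × 2.61 × 3.17625 = 64.4907 kN.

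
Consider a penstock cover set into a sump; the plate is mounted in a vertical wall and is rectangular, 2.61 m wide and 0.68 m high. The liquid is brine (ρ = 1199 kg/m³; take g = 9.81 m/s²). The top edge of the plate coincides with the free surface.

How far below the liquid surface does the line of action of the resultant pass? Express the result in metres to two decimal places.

h_p = 0.45 m

γ = ρg = 1199 × 9.81 / 1000 = 11.76219 kN/m³.
The centroid lies 0.68/2 = 0.34 m below the top edge, so the centroid depth is h_c = 0.34 m.
A = 2.61 × 0.68 = 1.7748 m².
Resultant F = γ·h_c·A = 11.76219 × 0.34 × 1.7748 = 7.09768 kN.
I_c = b·h³/12 = 2.61 × 0.68³/12 = 0.068389 m⁴.
Centre of pressure: y_p = y_c + I_c/(y_c·A) = 0.34 + 0.068389/(0.34 × 1.7748) = 0.34 + 0.113333 = 0.453333 m along the plane.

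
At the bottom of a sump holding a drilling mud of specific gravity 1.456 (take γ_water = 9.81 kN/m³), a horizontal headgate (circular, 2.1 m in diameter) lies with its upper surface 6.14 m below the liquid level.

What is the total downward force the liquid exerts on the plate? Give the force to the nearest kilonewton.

γ = 1.456 × 9.81 = 14.28336 kN/m³.
The plate is horizontal, so pressure is uniform at p = γ·h = 14.28336 × 6.14 = 87.6998 kN/m².
A = π(1.05)² = 3.46361 m².
F = p·A = 87.6998 × 3.46361 = 303.758 kN.

F ≈ 304 kN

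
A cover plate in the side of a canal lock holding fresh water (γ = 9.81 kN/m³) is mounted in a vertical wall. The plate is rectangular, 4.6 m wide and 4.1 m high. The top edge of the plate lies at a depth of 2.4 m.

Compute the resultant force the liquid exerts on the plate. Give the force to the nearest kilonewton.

F ≈ 823 kN

γ = 9.81 kN/m³.
The centroid lies 4.1/2 = 2.05 m below the top edge, so the centroid depth is h_c = 2.4 + 2.05 = 4.45 m.
A = 4.6 × 4.1 = 18.86 m².
Resultant F = γ·h_c·A = 9.81 × 4.45 × 18.86 = 823.324 kN.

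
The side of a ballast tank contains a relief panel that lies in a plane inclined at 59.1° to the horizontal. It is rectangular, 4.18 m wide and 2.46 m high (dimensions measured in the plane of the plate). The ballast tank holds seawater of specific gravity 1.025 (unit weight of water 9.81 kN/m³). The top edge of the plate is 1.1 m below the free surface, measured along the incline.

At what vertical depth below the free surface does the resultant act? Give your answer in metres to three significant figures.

h_p = 2.19 m

γ = 1.025 × 9.81 = 10.05525 kN/m³.
Let θ = 59.1° be the plate's angle to the horizontal; measure y along the incline from where the plane meets the free surface. Vertical depth h = y·sinθ with sinθ = 0.858065.
The centroid lies 2.46/2 = 1.23 m below the top edge, so y_c = 1.1 + 1.23 = 2.33 m and h_c = 2.33 × 0.858065 = 1.99929 m.
A = 4.18 × 2.46 = 10.2828 m².
Resultant F = γ·h_c·A = 10.05525 × 1.99929 × 10.2828 = 206.719 kN.
I_c = b·h³/12 = 4.18 × 2.46³/12 = 5.18562 m⁴.
Centre of pressure: y_p = y_c + I_c/(y_c·A) = 2.33 + 5.18562/(2.33 × 10.2828) = 2.33 + 0.216438 = 2.54644 m along the plane.
Vertically, h_p = y_p·sinθ = 2.54644 × 0.858065 = 2.18501 m.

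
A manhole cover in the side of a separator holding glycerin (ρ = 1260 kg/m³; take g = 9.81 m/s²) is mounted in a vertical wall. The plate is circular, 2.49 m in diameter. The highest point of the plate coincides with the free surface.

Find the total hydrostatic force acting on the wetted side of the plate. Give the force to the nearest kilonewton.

γ = ρg = 1260 × 9.81 / 1000 = 12.3606 kN/m³.
The centroid is at the centre, 1.245 m below the top of the plate, so the centroid depth is h_c = 1.245 m.
A = π(1.245)² = 4.86955 m².
Resultant F = γ·h_c·A = 12.3606 × 1.245 × 4.86955 = 74.9372 kN.

F ≈ 75 kN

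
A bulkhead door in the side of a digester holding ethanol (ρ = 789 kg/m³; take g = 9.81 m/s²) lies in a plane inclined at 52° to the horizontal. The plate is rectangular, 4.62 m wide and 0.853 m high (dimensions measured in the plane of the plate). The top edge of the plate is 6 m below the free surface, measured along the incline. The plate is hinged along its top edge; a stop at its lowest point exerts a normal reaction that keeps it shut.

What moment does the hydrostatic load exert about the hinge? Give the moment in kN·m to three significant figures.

γ = ρg = 789 × 9.81 / 1000 = 7.74009 kN/m³.
Let θ = 52° be the plate's angle to the horizontal; measure y along the incline from where the plane meets the free surface. Vertical depth h = y·sinθ with sinθ = 0.788011.
The centroid lies 0.853/2 = 0.4265 m below the top edge, so y_c = 6 + 0.4265 = 6.4265 m and h_c = 6.4265 × 0.788011 = 5.06415 m.
A = 4.62 × 0.853 = 3.94086 m².
Resultant F = γ·h_c·A = 7.74009 × 5.06415 × 3.94086 = 154.47 kN.
I_c = b·h³/12 = 4.62 × 0.853³/12 = 0.23895 m⁴.
Centre of pressure: y_p = y_c + I_c/(y_c·A) = 6.4265 + 0.23895/(6.4265 × 3.94086) = 6.4265 + 0.00943499 = 6.43593 m along the plane.
The resultant acts 0.4265 + 0.00943499 = 0.435935 m (along the plate) below the hinge at the top edge, so the moment about the hinge is M = F × 0.435935 = 154.47 × 0.435935 = 67.3389 kN·m.

M ≈ 67.3 kN·m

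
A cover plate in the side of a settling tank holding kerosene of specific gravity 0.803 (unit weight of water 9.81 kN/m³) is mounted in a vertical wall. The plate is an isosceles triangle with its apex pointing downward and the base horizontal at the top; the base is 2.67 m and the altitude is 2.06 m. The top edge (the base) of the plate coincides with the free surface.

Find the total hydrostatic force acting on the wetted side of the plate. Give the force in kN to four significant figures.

F ≈ 14.88 kN

γ = 0.803 × 9.81 = 7.87743 kN/m³.
With the apex down, the centroid sits h/3 = 2.06/3 = 0.686667 m below the base (the top edge), so the centroid depth is h_c = 0.686667 m.
A = ½ × 2.67 × 2.06 = 2.7501 m².
Resultant F = γ·h_c·A = 7.87743 × 0.686667 × 2.7501 = 14.8758 kN.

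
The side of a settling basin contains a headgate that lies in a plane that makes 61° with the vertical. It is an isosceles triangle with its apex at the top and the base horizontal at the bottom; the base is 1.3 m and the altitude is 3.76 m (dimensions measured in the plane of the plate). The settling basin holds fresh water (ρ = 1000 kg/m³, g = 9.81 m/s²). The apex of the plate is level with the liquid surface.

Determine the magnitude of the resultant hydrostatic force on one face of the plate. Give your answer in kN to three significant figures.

γ = ρg = 1000 × 9.81 = 9810 N/m³ = 9.81 kN/m³.
The plate makes 61° with the vertical, i.e. θ = 90° − 61° = 29° to the horizontal. Measuring y along the incline from the free-surface line, vertical depth h = y·sinθ with sinθ = 0.484810.
With the apex up, the centroid sits 2h/3 = 2 × 3.76/3 = 2.50667 m below the apex, so y_c = 2.50667 m and h_c = 2.50667 × 0.484810 = 1.21526 m.
A = ½ × 1.3 × 3.76 = 2.444 m².
Resultant F = γ·h_c·A = 9.81 × 1.21526 × 2.444 = 29.1366 kN.

F ≈ 29.1 kN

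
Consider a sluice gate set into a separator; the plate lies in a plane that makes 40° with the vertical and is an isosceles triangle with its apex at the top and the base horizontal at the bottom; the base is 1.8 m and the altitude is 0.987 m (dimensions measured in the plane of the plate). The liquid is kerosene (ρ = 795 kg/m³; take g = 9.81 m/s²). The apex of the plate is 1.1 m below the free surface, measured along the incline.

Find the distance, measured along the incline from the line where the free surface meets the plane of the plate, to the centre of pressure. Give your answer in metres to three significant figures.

y_p = 1.79 m

γ = ρg = 795 × 9.81 / 1000 = 7.79895 kN/m³.
The plate makes 40° with the vertical, i.e. θ = 90° − 40° = 50° to the horizontal. Measuring y along the incline from the free-surface line, vertical depth h = y·sinθ with sinθ = 0.766044.
With the apex up, the centroid sits 2h/3 = 2 × 0.987/3 = 0.658 m below the apex, so y_c = 1.1 + 0.658 = 1.758 m and h_c = 1.758 × 0.766044 = 1.34671 m.
A = ½ × 1.8 × 0.987 = 0.8883 m².
Resultant F = γ·h_c·A = 7.79895 × 1.34671 × 0.8883 = 9.32975 kN.
I_c = b·h³/36 = 1.8 × 0.987³/36 = 0.0480752 m⁴.
Centre of pressure: y_p = y_c + I_c/(y_c·A) = 1.758 + 0.0480752/(1.758 × 0.8883) = 1.758 + 0.0307852 = 1.78879 m along the plane.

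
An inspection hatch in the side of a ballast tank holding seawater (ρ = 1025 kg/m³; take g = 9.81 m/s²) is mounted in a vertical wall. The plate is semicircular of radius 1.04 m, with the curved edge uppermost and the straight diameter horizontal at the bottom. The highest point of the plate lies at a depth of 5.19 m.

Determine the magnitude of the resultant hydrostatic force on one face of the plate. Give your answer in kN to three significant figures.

γ = ρg = 1025 × 9.81 / 1000 = 10.05525 kN/m³.
The centroid lies 4r/(3π) = 0.44139 m above the diameter, so r − 4r/(3π) = 1.04 − 0.44139 = 0.59861 m below the topmost point, so the centroid depth is h_c = 5.19 + 0.59861 = 5.78861 m.
A = πr²/2 = π × 1.04²/2 = 1.69897 m².
Resultant F = γ·h_c·A = 10.05525 × 5.78861 × 1.69897 = 98.8901 kN.

F ≈ 98.9 kN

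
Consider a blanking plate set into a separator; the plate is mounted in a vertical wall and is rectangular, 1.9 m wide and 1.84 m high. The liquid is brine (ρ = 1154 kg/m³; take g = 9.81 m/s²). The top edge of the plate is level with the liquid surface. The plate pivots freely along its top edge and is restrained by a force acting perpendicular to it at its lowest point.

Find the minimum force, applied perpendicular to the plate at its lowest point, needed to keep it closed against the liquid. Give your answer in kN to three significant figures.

P ≈ 24.3 kN

γ = ρg = 1154 × 9.81 / 1000 = 11.32074 kN/m³.
The centroid lies 1.84/2 = 0.92 m below the top edge, so the centroid depth is h_c = 0.92 m.
A = 1.9 × 1.84 = 3.496 m².
Resultant F = γ·h_c·A = 11.32074 × 0.92 × 3.496 = 36.4111 kN.
I_c = b·h³/12 = 1.9 × 1.84³/12 = 0.986338 m⁴.
Centre of pressure: y_p = y_c + I_c/(y_c·A) = 0.92 + 0.986338/(0.92 × 3.496) = 0.92 + 0.306667 = 1.22667 m along the plane.
The resultant acts 0.92 + 0.306667 = 1.22667 m (along the plate) below the hinge at the top edge, so the moment about the hinge is M = F × 1.22667 = 36.4111 × 1.22667 = 44.6644 kN·m.
A normal force at the bottom, 1.84 m from the hinge, must supply this moment: P = 44.6644/1.84 = 24.2741 kN.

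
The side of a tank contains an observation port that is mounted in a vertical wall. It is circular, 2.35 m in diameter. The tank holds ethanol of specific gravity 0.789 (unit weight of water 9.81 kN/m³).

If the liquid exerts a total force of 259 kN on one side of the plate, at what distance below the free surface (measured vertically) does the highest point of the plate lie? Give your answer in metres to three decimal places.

γ = 0.789 × 9.81 = 7.74009 kN/m³.
A = π(1.175)² = 4.33736 m².
From F = γ·h_c·A, the centroid depth is h_c = 259/(7.74009 × 4.33736) = 7.71486 m.
The centroid is at the centre, 1.175 m below the top of the plate, so the highest point sits at h_top = 7.71486 − 1.175 = 6.53986 m below the surface.

d_top ≈ 6.540 m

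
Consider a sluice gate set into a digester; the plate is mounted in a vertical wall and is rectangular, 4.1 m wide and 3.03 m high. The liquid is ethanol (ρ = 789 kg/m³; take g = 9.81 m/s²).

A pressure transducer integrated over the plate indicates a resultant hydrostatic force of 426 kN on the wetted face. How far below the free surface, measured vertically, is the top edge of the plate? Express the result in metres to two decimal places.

d_top ≈ 2.92 m

γ = ρg = 789 × 9.81 / 1000 = 7.74009 kN/m³.
A = 4.1 × 3.03 = 12.423 m².
From F = γ·h_c·A, the centroid depth is h_c = 426/(7.74009 × 12.423) = 4.43034 m.
The centroid lies 3.03/2 = 1.515 m below the top edge, so the top edge sits at h_top = 4.43034 − 1.515 = 2.91534 m below the surface.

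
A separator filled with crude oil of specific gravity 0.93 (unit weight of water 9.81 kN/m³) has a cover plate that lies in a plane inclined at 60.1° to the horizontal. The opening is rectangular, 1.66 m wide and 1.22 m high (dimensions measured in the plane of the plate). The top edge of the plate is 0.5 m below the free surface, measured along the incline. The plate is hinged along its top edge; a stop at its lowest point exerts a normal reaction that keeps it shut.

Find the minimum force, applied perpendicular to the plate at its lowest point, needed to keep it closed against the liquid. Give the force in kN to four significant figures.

γ = 0.93 × 9.81 = 9.1233 kN/m³.
Let θ = 60.1° be the plate's angle to the horizontal; measure y along the incline from where the plane meets the free surface. Vertical depth h = y·sinθ with sinθ = 0.866897.
The centroid lies 1.22/2 = 0.61 m below the top edge, so y_c = 0.5 + 0.61 = 1.11 m and h_c = 1.11 × 0.866897 = 0.962256 m.
A = 1.66 × 1.22 = 2.0252 m².
Resultant F = γ·h_c·A = 9.1233 × 0.962256 × 2.0252 = 17.7791 kN.
I_c = b·h³/12 = 1.66 × 1.22³/12 = 0.251192 m⁴.
Centre of pressure: y_p = y_c + I_c/(y_c·A) = 1.11 + 0.251192/(1.11 × 2.0252) = 1.11 + 0.111742 = 1.22174 m along the plane.
The resultant acts 0.61 + 0.111742 = 0.721742 m (along the plate) below the hinge at the top edge, so the moment about the hinge is M = F × 0.721742 = 17.7791 × 0.721742 = 12.8319 kN·m.
A normal force at the bottom, 1.22 m from the hinge, must supply this moment: P = 12.8319/1.22 = 10.518 kN.

P ≈ 10.52 kN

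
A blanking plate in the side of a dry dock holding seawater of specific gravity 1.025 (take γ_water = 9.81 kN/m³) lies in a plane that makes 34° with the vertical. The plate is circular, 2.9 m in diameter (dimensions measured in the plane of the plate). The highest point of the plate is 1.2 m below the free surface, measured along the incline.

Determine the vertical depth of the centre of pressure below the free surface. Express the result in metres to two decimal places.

γ = 1.025 × 9.81 = 10.05525 kN/m³.
The plate makes 34° with the vertical, i.e. θ = 90° − 34° = 56° to the horizontal. Measuring y along the incline from the free-surface line, vertical depth h = y·sinθ with sinθ = 0.829038.
The centroid is at the centre, 1.45 m below the top of the plate, so y_c = 1.2 + 1.45 = 2.65 m and h_c = 2.65 × 0.829038 = 2.19695 m.
A = π(1.45)² = 6.6052 m².
Resultant F = γ·h_c·A = 10.05525 × 2.19695 × 6.6052 = 145.915 kN.
I_c = πr⁴/4 = π × 1.45⁴/4 = 3.47186 m⁴.
Centre of pressure: y_p = y_c + I_c/(y_c·A) = 2.65 + 3.47186/(2.65 × 6.6052) = 2.65 + 0.198349 = 2.84835 m along the plane.
Vertically, h_p = y_p·sinθ = 2.84835 × 0.829038 = 2.36139 m.

h_p = 2.36 m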